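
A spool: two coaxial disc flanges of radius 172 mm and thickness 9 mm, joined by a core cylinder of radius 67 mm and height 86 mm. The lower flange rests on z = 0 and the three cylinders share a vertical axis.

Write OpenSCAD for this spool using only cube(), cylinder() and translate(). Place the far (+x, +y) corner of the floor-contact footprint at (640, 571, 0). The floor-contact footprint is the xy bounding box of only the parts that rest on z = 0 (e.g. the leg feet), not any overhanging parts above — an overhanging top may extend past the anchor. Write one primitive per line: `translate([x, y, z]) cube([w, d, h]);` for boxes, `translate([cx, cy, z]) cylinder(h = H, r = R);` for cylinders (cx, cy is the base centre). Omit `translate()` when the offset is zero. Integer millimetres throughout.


translate([468, 399, 0]) cylinder(h = 9, r = 172);
translate([468, 399, 9]) cylinder(h = 86, r = 67);
translate([468, 399, 95]) cylinder(h = 9, r = 172);


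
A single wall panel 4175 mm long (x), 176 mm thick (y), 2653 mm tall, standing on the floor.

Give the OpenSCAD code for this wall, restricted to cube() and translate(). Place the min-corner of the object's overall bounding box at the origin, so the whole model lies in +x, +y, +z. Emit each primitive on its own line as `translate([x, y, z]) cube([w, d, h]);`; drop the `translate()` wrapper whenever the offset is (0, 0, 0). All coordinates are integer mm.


cube([4175, 176, 2653]);


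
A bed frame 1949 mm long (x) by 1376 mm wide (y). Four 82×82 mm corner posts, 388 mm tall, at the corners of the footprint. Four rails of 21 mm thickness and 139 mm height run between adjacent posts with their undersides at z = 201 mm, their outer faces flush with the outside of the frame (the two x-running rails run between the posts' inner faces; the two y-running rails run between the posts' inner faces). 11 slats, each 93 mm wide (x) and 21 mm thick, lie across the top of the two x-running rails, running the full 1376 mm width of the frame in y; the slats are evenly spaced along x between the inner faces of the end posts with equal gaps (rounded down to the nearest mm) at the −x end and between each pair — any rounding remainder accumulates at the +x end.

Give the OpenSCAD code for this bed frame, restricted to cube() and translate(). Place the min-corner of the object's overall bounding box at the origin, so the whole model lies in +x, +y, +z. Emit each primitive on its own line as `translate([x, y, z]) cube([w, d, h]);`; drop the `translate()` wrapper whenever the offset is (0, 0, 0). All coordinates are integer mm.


cube([82, 82, 388]);
translate([0, 1294, 0]) cube([82, 82, 388]);
translate([1867, 0, 0]) cube([82, 82, 388]);
translate([1867, 1294, 0]) cube([82, 82, 388]);
translate([82, 0, 201]) cube([1785, 21, 139]);
translate([82, 1355, 201]) cube([1785, 21, 139]);
translate([0, 82, 201]) cube([21, 1212, 139]);
translate([1928, 82, 201]) cube([21, 1212, 139]);
translate([145, 0, 340]) cube([93, 1376, 21]);
translate([301, 0, 340]) cube([93, 1376, 21]);
translate([457, 0, 340]) cube([93, 1376, 21]);
translate([613, 0, 340]) cube([93, 1376, 21]);
translate([769, 0, 340]) cube([93, 1376, 21]);
translate([925, 0, 340]) cube([93, 1376, 21]);
translate([1081, 0, 340]) cube([93, 1376, 21]);
translate([1237, 0, 340]) cube([93, 1376, 21]);
translate([1393, 0, 340]) cube([93, 1376, 21]);
translate([1549, 0, 340]) cube([93, 1376, 21]);
translate([1705, 0, 340]) cube([93, 1376, 21]);


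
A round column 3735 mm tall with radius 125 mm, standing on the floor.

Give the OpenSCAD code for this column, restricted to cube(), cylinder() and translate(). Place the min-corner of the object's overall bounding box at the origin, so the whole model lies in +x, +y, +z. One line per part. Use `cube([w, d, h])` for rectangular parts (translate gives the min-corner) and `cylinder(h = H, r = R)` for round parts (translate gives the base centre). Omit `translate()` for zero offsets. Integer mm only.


translate([125, 125, 0]) cylinder(h = 3735, r = 125);


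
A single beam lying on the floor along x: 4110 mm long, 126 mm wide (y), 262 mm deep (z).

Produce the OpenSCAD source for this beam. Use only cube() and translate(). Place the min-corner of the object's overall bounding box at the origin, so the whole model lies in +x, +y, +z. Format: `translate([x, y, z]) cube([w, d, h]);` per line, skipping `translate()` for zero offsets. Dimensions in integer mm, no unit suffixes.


cube([4110, 126, 262]);


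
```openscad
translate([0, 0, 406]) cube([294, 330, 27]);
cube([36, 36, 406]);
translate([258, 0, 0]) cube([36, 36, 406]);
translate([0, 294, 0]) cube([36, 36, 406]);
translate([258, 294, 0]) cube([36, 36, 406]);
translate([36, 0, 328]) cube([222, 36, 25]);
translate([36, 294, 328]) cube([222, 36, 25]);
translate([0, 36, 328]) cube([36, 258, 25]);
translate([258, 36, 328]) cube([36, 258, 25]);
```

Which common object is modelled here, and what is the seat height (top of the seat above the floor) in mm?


A stool. The seat height is 433 mm.

A 294×330×27 slab at z = 406 on four corner posts — a stool. The seat top is 406 + 27 = 433 mm.


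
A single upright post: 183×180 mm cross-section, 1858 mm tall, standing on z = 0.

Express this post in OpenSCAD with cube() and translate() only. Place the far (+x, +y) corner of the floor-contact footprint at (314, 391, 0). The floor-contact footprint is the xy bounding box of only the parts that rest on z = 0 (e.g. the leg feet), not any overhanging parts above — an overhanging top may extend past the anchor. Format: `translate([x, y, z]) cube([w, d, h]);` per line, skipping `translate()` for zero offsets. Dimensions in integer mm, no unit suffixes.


translate([131, 211, 0]) cube([183, 180, 1858]);


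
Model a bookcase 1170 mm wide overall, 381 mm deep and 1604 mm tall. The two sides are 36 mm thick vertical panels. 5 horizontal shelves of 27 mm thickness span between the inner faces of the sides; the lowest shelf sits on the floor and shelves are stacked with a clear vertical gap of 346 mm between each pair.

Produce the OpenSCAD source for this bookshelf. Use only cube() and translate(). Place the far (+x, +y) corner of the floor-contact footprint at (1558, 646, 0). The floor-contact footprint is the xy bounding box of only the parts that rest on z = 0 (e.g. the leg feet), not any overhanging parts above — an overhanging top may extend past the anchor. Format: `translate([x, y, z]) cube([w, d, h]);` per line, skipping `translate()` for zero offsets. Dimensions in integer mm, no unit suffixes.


translate([388, 265, 0]) cube([36, 381, 1604]);
translate([1522, 265, 0]) cube([36, 381, 1604]);
translate([424, 265, 0]) cube([1098, 381, 27]);
translate([424, 265, 373]) cube([1098, 381, 27]);
translate([424, 265, 746]) cube([1098, 381, 27]);
translate([424, 265, 1119]) cube([1098, 381, 27]);
translate([424, 265, 1492]) cube([1098, 381, 27]);


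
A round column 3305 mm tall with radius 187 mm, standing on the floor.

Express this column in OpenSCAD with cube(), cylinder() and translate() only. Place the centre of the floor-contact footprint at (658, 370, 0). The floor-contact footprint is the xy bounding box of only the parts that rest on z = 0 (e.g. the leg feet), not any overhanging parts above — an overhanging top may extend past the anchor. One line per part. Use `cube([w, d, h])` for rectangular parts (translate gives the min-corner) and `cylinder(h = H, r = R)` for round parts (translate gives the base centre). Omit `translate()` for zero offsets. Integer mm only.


translate([658, 370, 0]) cylinder(h = 3305, r = 187);


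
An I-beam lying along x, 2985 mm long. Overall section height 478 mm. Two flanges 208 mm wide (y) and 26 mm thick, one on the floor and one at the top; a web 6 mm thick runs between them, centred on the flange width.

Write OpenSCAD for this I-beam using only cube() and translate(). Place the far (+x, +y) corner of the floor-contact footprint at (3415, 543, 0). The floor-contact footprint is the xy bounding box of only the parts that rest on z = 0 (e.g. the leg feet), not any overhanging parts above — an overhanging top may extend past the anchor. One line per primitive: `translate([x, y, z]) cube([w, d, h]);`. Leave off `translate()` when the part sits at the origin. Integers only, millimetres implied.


translate([430, 335, 0]) cube([2985, 208, 26]);
translate([430, 436, 26]) cube([2985, 6, 426]);
translate([430, 335, 452]) cube([2985, 208, 26]);


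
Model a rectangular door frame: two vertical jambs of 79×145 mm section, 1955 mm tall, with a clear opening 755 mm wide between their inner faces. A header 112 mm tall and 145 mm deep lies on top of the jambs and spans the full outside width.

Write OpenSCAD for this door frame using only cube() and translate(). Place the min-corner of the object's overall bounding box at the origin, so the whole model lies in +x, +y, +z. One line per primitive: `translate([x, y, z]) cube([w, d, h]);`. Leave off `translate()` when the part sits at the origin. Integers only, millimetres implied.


cube([79, 145, 1955]);
translate([834, 0, 0]) cube([79, 145, 1955]);
translate([0, 0, 1955]) cube([913, 145, 112]);


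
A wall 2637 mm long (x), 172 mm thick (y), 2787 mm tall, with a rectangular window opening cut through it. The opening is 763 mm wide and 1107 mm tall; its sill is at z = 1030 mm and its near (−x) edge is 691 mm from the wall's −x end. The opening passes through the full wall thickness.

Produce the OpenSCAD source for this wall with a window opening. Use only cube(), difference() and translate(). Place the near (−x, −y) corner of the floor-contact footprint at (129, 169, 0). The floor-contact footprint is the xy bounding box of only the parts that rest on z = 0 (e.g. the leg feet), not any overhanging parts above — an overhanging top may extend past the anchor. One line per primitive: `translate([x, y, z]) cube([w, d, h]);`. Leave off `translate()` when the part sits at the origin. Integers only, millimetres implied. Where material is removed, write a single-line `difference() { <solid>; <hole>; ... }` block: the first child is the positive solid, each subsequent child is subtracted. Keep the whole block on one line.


difference() { translate([129, 169, 0]) cube([2637, 172, 2787]); translate([820, 169, 1030]) cube([763, 172, 1107]); }


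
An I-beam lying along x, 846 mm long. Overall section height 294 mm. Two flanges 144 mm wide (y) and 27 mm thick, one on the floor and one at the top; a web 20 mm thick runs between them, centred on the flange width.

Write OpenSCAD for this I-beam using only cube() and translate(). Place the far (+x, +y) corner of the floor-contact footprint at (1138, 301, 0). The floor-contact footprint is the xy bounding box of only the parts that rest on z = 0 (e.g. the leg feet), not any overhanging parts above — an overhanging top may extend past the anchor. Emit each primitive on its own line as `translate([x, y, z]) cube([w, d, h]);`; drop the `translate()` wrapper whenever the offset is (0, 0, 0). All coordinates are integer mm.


translate([292, 157, 0]) cube([846, 144, 27]);
translate([292, 219, 27]) cube([846, 20, 240]);
translate([292, 157, 267]) cube([846, 144, 27]);


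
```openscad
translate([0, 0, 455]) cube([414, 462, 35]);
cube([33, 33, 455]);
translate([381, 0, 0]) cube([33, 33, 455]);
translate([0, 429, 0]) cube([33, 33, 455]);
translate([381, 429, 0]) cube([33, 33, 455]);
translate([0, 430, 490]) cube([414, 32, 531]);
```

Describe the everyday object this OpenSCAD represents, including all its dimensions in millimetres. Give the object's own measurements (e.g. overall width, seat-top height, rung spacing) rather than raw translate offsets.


A chair. The seat is a 414×462×35 mm slab with its top at z = 490 mm, on four 33×33 mm corner legs (flush with the seat edges, standing on z = 0). A flat backrest 32 mm thick, 531 mm tall, spans the full seat width and rises from the seat top along its +y edge, rear face flush with the rear of the seat.


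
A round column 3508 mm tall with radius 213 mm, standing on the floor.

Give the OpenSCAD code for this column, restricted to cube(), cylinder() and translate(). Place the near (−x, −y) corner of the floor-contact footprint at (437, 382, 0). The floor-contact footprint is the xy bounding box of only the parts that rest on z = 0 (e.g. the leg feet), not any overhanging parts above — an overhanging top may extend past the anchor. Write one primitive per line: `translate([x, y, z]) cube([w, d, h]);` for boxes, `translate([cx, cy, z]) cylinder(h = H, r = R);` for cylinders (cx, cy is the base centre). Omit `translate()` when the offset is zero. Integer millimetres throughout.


translate([650, 595, 0]) cylinder(h = 3508, r = 213);


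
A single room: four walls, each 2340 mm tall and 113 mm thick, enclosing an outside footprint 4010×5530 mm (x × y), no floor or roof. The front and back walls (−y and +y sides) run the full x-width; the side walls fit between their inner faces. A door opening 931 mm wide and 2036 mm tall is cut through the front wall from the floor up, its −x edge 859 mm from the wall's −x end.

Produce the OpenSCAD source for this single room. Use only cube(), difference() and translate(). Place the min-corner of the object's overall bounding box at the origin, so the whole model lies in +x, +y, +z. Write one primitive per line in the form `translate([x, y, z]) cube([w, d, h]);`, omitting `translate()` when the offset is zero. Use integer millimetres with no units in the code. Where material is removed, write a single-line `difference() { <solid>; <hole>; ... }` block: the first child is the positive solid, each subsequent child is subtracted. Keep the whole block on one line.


difference() { cube([4010, 113, 2340]); translate([859, 0, 0]) cube([931, 113, 2036]); }
translate([0, 5417, 0]) cube([4010, 113, 2340]);
translate([0, 113, 0]) cube([113, 5304, 2340]);
translate([3897, 113, 0]) cube([113, 5304, 2340]);


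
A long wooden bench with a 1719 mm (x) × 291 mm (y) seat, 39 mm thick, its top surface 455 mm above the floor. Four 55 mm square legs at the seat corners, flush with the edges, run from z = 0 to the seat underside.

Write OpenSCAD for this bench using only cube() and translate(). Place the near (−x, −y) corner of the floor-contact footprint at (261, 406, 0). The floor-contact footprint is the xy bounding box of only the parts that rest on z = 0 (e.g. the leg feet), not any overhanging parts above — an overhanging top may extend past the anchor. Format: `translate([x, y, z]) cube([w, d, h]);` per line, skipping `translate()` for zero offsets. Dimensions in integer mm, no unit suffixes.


translate([261, 406, 416]) cube([1719, 291, 39]);
translate([261, 406, 0]) cube([55, 55, 416]);
translate([261, 642, 0]) cube([55, 55, 416]);
translate([1925, 406, 0]) cube([55, 55, 416]);
translate([1925, 642, 0]) cube([55, 55, 416]);


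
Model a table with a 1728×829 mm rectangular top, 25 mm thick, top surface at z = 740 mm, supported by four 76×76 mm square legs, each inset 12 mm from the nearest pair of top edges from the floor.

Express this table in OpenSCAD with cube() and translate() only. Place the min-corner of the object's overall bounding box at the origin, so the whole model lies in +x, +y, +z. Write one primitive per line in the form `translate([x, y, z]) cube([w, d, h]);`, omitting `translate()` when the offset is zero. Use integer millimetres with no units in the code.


// leg_h = 740 - 25 = 715
translate([0, 0, 715]) cube([1728, 829, 25]);
translate([12, 12, 0]) cube([76, 76, 715]);
translate([1640, 12, 0]) cube([76, 76, 715]);
translate([12, 741, 0]) cube([76, 76, 715]);
translate([1640, 741, 0]) cube([76, 76, 715]);


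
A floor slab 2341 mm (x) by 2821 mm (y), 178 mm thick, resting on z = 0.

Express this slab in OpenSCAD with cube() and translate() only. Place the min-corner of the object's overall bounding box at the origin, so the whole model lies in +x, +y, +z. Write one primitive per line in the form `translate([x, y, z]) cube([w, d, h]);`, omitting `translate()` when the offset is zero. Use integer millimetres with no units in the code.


cube([2341, 2821, 178]);


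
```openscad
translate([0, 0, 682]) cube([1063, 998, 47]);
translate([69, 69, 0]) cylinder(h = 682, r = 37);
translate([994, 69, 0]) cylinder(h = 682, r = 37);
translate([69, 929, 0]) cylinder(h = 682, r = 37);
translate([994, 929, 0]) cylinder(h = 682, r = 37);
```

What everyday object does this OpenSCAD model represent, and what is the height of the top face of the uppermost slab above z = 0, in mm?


A table. The table height is 729 mm.

A 1063×998×47 slab sits at z = 682 on four Ø74 mm round legs — a table. The top surface is at 682 + 47 = 729 mm.


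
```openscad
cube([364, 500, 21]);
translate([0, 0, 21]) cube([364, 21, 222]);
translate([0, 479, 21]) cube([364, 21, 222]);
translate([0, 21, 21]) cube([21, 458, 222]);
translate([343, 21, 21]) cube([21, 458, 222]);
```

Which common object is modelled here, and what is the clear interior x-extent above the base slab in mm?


An open box. The internal width is 322 mm.

A 364×500 base slab with four walls standing on it — an open box. The base is 364 mm wide and the walls are 21 mm thick, so the internal width is 364 − 2 × 21 = 322 mm.


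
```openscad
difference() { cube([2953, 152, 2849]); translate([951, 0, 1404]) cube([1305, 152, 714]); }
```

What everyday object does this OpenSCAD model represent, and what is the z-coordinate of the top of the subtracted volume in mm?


A wall with a window opening. The window head height is 2118 mm.

A wall with a rectangular opening subtracted — a window. Sill at z = 1404, opening 714 mm tall, so the head is at 1404 + 714 = 2118 mm.


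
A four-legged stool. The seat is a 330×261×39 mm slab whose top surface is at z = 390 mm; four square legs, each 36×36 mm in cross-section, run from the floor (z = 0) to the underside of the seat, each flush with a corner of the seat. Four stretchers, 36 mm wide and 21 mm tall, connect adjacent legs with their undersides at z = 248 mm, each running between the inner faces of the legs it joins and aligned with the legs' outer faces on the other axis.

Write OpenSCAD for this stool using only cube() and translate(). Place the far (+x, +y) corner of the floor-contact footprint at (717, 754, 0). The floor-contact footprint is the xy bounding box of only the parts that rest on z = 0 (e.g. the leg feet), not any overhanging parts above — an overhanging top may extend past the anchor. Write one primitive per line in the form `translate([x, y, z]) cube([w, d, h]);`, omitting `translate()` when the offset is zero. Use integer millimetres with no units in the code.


// leg_h = 390 - 39 = 351
// stretcher span = 330 - 2*36 = 258
translate([387, 493, 351]) cube([330, 261, 39]);
translate([387, 493, 0]) cube([36, 36, 351]);
translate([681, 493, 0]) cube([36, 36, 351]);
translate([387, 718, 0]) cube([36, 36, 351]);
translate([681, 718, 0]) cube([36, 36, 351]);
translate([423, 493, 248]) cube([258, 36, 21]);
translate([423, 718, 248]) cube([258, 36, 21]);
translate([387, 529, 248]) cube([36, 189, 21]);
translate([681, 529, 248]) cube([36, 189, 21]);


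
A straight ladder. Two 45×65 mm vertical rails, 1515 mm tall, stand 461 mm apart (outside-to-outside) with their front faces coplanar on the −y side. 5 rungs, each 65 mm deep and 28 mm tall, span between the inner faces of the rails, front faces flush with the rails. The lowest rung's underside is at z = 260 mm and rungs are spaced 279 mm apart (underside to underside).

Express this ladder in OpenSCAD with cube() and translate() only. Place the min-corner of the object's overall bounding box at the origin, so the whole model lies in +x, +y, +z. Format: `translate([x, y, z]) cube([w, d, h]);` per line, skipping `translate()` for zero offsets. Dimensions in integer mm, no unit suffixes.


cube([45, 65, 1515]);
translate([416, 0, 0]) cube([45, 65, 1515]);
translate([45, 0, 260]) cube([371, 65, 28]);
translate([45, 0, 539]) cube([371, 65, 28]);
translate([45, 0, 818]) cube([371, 65, 28]);
translate([45, 0, 1097]) cube([371, 65, 28]);
translate([45, 0, 1376]) cube([371, 65, 28]);


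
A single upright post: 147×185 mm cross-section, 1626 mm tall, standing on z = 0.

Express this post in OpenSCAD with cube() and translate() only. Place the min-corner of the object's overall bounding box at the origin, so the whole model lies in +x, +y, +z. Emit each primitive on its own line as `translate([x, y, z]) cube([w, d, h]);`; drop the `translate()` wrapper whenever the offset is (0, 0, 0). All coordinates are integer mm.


cube([147, 185, 1626]);


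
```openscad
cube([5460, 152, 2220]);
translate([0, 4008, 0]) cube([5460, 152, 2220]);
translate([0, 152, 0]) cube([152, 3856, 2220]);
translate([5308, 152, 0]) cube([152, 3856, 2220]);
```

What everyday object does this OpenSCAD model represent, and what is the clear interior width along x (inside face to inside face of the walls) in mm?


A house (or room) frame. The interior width is 5156 mm.

Four 2220 mm walls enclosing a rectangle with no floor or roof — a room or house frame. Outside width is 5460 mm and wall thickness is 152 mm, so the interior width is 5460 − 2 × 152 = 5156 mm.


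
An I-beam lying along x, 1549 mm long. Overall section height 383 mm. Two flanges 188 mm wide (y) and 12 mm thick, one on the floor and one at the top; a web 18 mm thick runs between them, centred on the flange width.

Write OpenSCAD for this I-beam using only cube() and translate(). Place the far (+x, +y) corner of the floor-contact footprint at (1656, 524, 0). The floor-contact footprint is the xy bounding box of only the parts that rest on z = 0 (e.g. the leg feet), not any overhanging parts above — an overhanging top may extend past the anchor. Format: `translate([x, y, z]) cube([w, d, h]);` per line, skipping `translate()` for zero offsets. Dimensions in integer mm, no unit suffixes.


translate([107, 336, 0]) cube([1549, 188, 12]);
translate([107, 421, 12]) cube([1549, 18, 359]);
translate([107, 336, 371]) cube([1549, 188, 12]);


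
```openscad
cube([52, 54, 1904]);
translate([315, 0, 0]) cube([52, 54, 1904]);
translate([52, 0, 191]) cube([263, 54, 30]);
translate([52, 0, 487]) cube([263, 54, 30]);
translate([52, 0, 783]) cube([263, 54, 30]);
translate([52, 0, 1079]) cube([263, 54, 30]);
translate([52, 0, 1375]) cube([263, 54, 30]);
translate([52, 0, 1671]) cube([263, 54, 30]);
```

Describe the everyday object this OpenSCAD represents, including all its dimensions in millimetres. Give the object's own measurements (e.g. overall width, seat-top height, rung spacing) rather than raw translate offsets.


A straight ladder. Two 52×54 mm vertical rails, 1904 mm tall, stand 367 mm apart (outside-to-outside) with their front faces coplanar on the −y side. 6 rungs, each 54 mm deep and 30 mm tall, span between the inner faces of the rails, front faces flush with the rails. The lowest rung's underside is at z = 191 mm and rungs are spaced 296 mm apart (underside to underside).


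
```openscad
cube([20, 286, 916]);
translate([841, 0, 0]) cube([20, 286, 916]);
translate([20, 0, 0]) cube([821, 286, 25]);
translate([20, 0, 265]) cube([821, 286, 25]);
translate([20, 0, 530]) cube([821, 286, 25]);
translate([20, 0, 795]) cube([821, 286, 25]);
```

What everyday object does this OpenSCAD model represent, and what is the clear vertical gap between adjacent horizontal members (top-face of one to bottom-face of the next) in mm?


A bookshelf. The clear shelf gap is 240 mm.

Two tall side panels with 4 horizontal boards between them — a bookshelf. The first two shelf undersides are at z = 0 and z = 265; with shelf thickness 25, the clear gap is 265 − 0 − 25 = 240 mm.


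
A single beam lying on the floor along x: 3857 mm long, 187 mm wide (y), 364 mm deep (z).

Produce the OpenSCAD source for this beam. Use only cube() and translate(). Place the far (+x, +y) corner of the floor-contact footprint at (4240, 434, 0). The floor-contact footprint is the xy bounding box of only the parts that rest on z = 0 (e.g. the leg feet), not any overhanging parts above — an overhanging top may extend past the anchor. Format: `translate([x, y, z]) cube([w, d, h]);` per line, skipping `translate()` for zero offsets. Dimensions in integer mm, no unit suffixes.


translate([383, 247, 0]) cube([3857, 187, 364]);


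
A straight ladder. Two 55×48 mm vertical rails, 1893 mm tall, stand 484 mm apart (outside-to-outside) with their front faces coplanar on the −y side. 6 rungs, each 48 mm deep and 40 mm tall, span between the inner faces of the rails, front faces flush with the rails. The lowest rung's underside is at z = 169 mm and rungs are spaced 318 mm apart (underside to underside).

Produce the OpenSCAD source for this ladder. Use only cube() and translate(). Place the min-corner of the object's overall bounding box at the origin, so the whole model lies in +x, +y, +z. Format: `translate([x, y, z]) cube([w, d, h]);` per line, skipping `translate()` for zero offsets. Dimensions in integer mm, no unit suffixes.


// rung span = 484 - 2*55 = 374
// rung[k] z = 169 + k*318
cube([55, 48, 1893]);
translate([429, 0, 0]) cube([55, 48, 1893]);
translate([55, 0, 169]) cube([374, 48, 40]);
translate([55, 0, 487]) cube([374, 48, 40]);
translate([55, 0, 805]) cube([374, 48, 40]);
translate([55, 0, 1123]) cube([374, 48, 40]);
translate([55, 0, 1441]) cube([374, 48, 40]);
translate([55, 0, 1759]) cube([374, 48, 40]);


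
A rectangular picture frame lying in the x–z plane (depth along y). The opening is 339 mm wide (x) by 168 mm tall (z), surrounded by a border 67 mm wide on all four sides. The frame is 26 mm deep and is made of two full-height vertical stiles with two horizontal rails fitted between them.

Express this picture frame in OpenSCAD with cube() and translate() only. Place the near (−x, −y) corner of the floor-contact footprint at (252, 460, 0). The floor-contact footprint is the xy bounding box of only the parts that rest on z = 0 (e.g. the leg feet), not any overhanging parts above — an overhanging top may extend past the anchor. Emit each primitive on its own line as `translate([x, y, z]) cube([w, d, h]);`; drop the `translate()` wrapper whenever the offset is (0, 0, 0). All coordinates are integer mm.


translate([252, 460, 0]) cube([67, 26, 302]);
translate([658, 460, 0]) cube([67, 26, 302]);
translate([319, 460, 0]) cube([339, 26, 67]);
translate([319, 460, 235]) cube([339, 26, 67]);


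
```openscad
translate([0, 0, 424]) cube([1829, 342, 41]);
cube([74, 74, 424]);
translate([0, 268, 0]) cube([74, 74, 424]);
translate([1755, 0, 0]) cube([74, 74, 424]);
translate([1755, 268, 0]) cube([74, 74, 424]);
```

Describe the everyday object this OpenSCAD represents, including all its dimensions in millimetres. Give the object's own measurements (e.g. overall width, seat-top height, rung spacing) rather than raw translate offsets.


A long wooden bench with a 1829 mm (x) × 342 mm (y) seat, 41 mm thick, its top surface 465 mm above the floor. Four 74 mm square legs at the seat corners, flush with the edges, run from z = 0 to the seat underside.


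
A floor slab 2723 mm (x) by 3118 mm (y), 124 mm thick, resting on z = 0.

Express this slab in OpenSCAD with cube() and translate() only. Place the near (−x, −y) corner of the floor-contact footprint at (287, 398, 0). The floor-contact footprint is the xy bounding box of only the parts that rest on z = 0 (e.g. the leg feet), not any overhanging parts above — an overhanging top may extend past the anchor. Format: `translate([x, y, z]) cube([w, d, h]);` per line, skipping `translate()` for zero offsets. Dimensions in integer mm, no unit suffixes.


translate([287, 398, 0]) cube([2723, 3118, 124]);


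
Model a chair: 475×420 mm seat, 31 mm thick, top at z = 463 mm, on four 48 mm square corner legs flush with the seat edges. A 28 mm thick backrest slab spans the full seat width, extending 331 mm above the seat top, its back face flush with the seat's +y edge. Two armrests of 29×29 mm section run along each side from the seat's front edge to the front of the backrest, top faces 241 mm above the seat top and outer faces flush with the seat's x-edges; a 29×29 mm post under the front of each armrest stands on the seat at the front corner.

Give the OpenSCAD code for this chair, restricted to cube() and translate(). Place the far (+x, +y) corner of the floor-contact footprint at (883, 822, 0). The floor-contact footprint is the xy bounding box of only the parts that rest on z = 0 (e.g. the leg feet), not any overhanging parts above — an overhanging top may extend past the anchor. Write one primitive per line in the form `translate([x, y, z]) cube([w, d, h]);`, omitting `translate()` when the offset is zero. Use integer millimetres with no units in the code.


// leg_h = 463 - 31 = 432
// arm post h = 241 - 29 = 212
translate([408, 402, 432]) cube([475, 420, 31]);
translate([408, 402, 0]) cube([48, 48, 432]);
translate([835, 402, 0]) cube([48, 48, 432]);
translate([408, 774, 0]) cube([48, 48, 432]);
translate([835, 774, 0]) cube([48, 48, 432]);
translate([408, 794, 463]) cube([475, 28, 331]);
translate([408, 402, 675]) cube([29, 392, 29]);
translate([854, 402, 675]) cube([29, 392, 29]);
translate([408, 402, 463]) cube([29, 29, 212]);
translate([854, 402, 463]) cube([29, 29, 212]);


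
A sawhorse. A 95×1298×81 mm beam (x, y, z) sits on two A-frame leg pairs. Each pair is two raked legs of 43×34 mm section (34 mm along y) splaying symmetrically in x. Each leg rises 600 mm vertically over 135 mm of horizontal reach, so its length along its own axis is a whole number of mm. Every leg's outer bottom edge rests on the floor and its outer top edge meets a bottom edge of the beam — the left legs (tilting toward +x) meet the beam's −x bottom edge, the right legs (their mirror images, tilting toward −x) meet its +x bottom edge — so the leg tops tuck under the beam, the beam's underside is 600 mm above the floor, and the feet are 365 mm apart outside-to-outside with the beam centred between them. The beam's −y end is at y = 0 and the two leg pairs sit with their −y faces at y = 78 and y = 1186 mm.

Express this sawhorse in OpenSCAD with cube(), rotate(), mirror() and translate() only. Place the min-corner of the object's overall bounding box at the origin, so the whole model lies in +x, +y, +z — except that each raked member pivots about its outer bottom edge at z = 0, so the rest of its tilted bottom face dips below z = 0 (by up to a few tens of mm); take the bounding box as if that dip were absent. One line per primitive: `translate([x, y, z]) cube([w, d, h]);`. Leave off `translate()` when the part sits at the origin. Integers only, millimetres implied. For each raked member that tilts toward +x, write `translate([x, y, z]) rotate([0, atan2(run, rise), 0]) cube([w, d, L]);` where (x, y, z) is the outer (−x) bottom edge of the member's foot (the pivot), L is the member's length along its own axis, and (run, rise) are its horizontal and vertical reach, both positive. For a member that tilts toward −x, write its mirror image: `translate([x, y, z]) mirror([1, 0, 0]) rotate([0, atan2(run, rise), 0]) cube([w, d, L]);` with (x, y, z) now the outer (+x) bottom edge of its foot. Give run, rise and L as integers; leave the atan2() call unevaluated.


translate([135, 0, 600]) cube([95, 1298, 81]);
translate([0, 78, 0]) rotate([0, atan2(135, 600), 0]) cube([43, 34, 615]);
translate([365, 78, 0]) mirror([1, 0, 0]) rotate([0, atan2(135, 600), 0]) cube([43, 34, 615]);
translate([0, 1186, 0]) rotate([0, atan2(135, 600), 0]) cube([43, 34, 615]);
translate([365, 1186, 0]) mirror([1, 0, 0]) rotate([0, atan2(135, 600), 0]) cube([43, 34, 615]);


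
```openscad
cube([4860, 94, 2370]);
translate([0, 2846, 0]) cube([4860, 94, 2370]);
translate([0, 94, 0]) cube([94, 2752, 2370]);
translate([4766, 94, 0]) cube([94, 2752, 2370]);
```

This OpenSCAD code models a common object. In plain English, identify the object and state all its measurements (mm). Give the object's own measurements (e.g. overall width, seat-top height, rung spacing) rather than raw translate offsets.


The wall frame of a small rectangular building: four walls, each 2370 mm tall and 94 mm thick, enclosing a footprint 4860 mm (x) by 2940 mm (y) outside-to-outside, with no floor or roof. The front and back walls (the −y and +y sides) span the full width; the two side walls fit between them.


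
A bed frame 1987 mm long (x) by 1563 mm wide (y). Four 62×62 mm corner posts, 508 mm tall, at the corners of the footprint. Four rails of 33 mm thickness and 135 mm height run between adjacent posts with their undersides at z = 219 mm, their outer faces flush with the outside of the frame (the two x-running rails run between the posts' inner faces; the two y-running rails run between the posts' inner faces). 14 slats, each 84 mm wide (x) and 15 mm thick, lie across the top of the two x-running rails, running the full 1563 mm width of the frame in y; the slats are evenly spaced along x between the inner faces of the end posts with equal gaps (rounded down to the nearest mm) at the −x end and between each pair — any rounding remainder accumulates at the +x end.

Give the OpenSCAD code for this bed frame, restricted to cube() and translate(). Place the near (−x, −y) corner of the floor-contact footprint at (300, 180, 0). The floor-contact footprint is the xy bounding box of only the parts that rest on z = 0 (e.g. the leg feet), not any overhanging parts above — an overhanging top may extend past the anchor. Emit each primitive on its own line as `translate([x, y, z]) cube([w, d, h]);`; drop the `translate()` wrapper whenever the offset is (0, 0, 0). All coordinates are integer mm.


// slat z = rail_z + rail_h = 219 + 135 = 354
// slat gap = ⌊(1863 − 14·84) / 15⌋ = 45
translate([300, 180, 0]) cube([62, 62, 508]);
translate([300, 1681, 0]) cube([62, 62, 508]);
translate([2225, 180, 0]) cube([62, 62, 508]);
translate([2225, 1681, 0]) cube([62, 62, 508]);
translate([362, 180, 219]) cube([1863, 33, 135]);
translate([362, 1710, 219]) cube([1863, 33, 135]);
translate([300, 242, 219]) cube([33, 1439, 135]);
translate([2254, 242, 219]) cube([33, 1439, 135]);
translate([407, 180, 354]) cube([84, 1563, 15]);
translate([536, 180, 354]) cube([84, 1563, 15]);
translate([665, 180, 354]) cube([84, 1563, 15]);
translate([794, 180, 354]) cube([84, 1563, 15]);
translate([923, 180, 354]) cube([84, 1563, 15]);
translate([1052, 180, 354]) cube([84, 1563, 15]);
translate([1181, 180, 354]) cube([84, 1563, 15]);
translate([1310, 180, 354]) cube([84, 1563, 15]);
translate([1439, 180, 354]) cube([84, 1563, 15]);
translate([1568, 180, 354]) cube([84, 1563, 15]);
translate([1697, 180, 354]) cube([84, 1563, 15]);
translate([1826, 180, 354]) cube([84, 1563, 15]);
translate([1955, 180, 354]) cube([84, 1563, 15]);
translate([2084, 180, 354]) cube([84, 1563, 15]);


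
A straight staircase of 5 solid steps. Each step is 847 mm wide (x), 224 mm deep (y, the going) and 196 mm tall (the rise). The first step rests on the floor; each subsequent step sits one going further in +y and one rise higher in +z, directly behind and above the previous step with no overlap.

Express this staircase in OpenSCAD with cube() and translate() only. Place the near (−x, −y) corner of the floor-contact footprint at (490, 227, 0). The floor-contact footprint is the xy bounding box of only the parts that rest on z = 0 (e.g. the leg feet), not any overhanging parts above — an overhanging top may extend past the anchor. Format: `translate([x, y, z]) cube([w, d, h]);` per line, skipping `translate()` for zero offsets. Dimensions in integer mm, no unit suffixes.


translate([490, 227, 0]) cube([847, 224, 196]);
translate([490, 451, 196]) cube([847, 224, 196]);
translate([490, 675, 392]) cube([847, 224, 196]);
translate([490, 899, 588]) cube([847, 224, 196]);
translate([490, 1123, 784]) cube([847, 224, 196]);


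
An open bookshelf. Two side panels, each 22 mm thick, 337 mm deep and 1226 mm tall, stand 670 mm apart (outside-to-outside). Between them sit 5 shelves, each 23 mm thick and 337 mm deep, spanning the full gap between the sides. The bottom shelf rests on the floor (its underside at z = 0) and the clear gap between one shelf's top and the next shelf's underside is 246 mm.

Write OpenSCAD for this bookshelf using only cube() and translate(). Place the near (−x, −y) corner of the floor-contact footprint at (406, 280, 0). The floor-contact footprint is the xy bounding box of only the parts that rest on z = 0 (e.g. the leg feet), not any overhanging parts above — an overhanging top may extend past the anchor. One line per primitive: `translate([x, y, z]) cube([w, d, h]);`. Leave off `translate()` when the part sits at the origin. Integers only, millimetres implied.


translate([406, 280, 0]) cube([22, 337, 1226]);
translate([1054, 280, 0]) cube([22, 337, 1226]);
translate([428, 280, 0]) cube([626, 337, 23]);
translate([428, 280, 269]) cube([626, 337, 23]);
translate([428, 280, 538]) cube([626, 337, 23]);
translate([428, 280, 807]) cube([626, 337, 23]);
translate([428, 280, 1076]) cube([626, 337, 23]);


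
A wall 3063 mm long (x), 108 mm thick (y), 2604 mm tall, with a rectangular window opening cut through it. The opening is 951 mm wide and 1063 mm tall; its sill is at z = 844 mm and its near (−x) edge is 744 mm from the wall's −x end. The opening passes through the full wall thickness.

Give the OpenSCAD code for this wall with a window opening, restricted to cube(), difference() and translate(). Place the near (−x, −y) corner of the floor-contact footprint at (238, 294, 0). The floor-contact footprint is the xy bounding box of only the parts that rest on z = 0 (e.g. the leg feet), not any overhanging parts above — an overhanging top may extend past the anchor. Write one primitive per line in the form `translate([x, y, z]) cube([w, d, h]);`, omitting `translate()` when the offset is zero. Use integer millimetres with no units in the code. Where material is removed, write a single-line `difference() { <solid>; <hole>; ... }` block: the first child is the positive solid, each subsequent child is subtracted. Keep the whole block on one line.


difference() { translate([238, 294, 0]) cube([3063, 108, 2604]); translate([982, 294, 844]) cube([951, 108, 1063]); }


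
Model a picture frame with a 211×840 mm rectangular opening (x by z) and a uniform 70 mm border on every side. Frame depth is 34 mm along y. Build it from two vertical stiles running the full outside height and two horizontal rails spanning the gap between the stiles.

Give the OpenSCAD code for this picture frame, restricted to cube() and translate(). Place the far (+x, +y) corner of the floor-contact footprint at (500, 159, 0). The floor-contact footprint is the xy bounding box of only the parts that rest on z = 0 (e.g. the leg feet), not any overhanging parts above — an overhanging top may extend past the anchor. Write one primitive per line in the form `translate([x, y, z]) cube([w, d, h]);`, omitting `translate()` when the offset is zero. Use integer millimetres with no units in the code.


translate([149, 125, 0]) cube([70, 34, 980]);
translate([430, 125, 0]) cube([70, 34, 980]);
translate([219, 125, 0]) cube([211, 34, 70]);
translate([219, 125, 910]) cube([211, 34, 70]);


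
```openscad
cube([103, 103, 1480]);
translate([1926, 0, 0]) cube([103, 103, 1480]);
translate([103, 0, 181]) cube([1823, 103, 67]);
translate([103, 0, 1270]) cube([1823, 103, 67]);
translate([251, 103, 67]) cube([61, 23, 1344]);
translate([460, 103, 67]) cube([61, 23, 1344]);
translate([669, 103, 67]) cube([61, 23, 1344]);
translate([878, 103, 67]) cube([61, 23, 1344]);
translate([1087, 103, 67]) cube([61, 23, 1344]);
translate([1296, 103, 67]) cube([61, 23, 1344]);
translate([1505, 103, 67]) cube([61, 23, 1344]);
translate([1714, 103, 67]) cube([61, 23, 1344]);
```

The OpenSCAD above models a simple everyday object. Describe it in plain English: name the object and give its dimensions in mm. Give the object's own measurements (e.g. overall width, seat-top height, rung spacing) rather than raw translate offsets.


A fence section. Two 103×103 mm posts, 1480 mm tall, stand on the floor with a clear span of 1823 mm between their inner faces. Two horizontal rails of 103×67 mm section span the gap between the posts with their undersides at z = 181 mm and z = 1270 mm, flush with the posts' −y face. 8 pickets, each 61 mm wide, 23 mm thick and 1344 mm tall, are fixed to the +y face of the rails with their bottoms at z = 67 mm, spaced across the span with a 148 mm gap after the −x post and between neighbouring pickets, with 151 mm left before the +x post.
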